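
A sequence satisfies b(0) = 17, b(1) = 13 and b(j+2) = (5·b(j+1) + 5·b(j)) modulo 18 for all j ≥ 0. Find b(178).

7

Listing terms: b(0) = 17; b(1) = 13; b(2) = 6; b(3) = 5; b(4) = 1; b(5) = 12; b(6) = 11; b(7) = 7; b(8) = 0; b(9) = 17; b(10) = 13.
The sequence repeats with period 9.
(178 - 0) mod 9 = 7, so b(178) = b(7) = 7.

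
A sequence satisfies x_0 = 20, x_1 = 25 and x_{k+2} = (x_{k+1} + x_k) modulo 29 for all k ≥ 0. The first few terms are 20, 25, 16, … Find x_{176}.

x_0 = 20,  x_1 = 25,  x_2 = 16,  x_3 = 12,  x_4 = 28,  x_5 = 11,  x_6 = 10,  x_7 = 21,  x_8 = 2,  x_9 = 23,  x_{10} = 25,  x_{11} = 19,  x_{12} = 15,  x_{13} = 5,  x_{14} = 20,  x_{15} = 25.
Since (x_{14}, x_{15}) = (x_0, x_1) = (20, 25) (two consecutive terms determine the rest), the sequence is periodic with period 14.
(176 - 0) mod 14 = 8, so x_{176} = x_8 = 2.

2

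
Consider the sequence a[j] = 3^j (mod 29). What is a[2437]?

3

a[0] = 1,  a[1] = 3,  a[2] = 9,  a[3] = 27,  a[4] = 23,  a[5] = 11,  a[6] = 4,  a[7] = 12,  a[8] = 7,  a[9] = 21,  a[10] = 5,  a[11] = 15,  a[12] = 16,  a[13] = 19,  a[14] = 28,  a[15] = 26,  a[16] = 20,  a[17] = 2,  a[18] = 6,  a[19] = 18,  a[20] = 25,  a[21] = 17,  a[22] = 22,  a[23] = 8,  a[24] = 24,  a[25] = 14,  a[26] = 13,  a[27] = 10,  a[28] = 1.
The sequence repeats with period 28.
So a[2437] = a[0 + ((2437-0) mod 28)] = a[1] = 3.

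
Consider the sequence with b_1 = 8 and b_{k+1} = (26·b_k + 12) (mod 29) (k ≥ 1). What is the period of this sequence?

We have b_1 = 8,  b_2 = 17,  b_3 = 19,  b_4 = 13,  b_5 = 2,  b_6 = 6,  b_7 = 23,  b_8 = 1,  b_9 = 9,  b_{10} = 14,  b_{11} = 28,  b_{12} = 15,  b_{13} = 25,  b_{14} = 24,  b_{15} = 27,  b_{16} = 18,  b_{17} = 16,  b_{18} = 22,  b_{19} = 4,  b_{20} = 0,  b_{21} = 12,  b_{22} = 5,  b_{23} = 26,  b_{24} = 21,  b_{25} = 7,  b_{26} = 20,  b_{27} = 10,  b_{28} = 11,  b_{29} = 8.
The sequence repeats with period 28.

28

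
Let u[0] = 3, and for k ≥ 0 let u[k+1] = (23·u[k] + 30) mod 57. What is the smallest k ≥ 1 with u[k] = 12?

4

Listing terms: u[0] = 3; u[1] = 42; u[2] = 27; u[3] = 24; u[4] = 12; u[5] = 21; u[6] = 0; u[7] = 30; u[8] = 36; u[9] = 3.
The sequence repeats with period 9.
The value 12 first appears (with k ≥ 1) at u[4].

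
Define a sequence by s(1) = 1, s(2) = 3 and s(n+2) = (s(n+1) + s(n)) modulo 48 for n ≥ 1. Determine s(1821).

Listing terms: s(1) = 1,  s(2) = 3,  s(3) = 4,  s(4) = 7,  s(5) = 11,  s(6) = 18,  s(7) = 29,  s(8) = 47,  s(9) = 28,  s(10) = 27,  s(11) = 7,  s(12) = 34,  s(13) = 41,  s(14) = 27,  s(15) = 20,  s(16) = 47,  s(17) = 19,  s(18) = 18,  s(19) = 37,  s(20) = 7,  s(21) = 44,  s(22) = 3,  s(23) = 47,  s(24) = 2,  s(25) = 1,  s(26) = 3.
The sequence repeats with period 24.
So s(1821) = s(1 + ((1821-1) mod 24)) = s(21) = 44.

44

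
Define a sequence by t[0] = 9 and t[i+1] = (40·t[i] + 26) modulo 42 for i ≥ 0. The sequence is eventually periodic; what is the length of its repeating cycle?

t[0] = 9,  t[1] = 8,  t[2] = 10,  t[3] = 6,  t[4] = 14,  t[5] = 40,  t[6] = 30,  t[7] = 8.
Since t[7] = t[1] = 8, the sequence is eventually periodic: after a pre-period of length 1 it cycles with period 6.

6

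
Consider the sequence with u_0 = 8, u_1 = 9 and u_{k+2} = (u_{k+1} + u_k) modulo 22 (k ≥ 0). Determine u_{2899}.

1

u_0 = 8, u_1 = 9, u_2 = 17, u_3 = 4, u_4 = 21, u_5 = 3, u_6 = 2, u_7 = 5, u_8 = 7, u_9 = 12, u_{10} = 19, u_{11} = 9, u_{12} = 6, u_{13} = 15, u_{14} = 21, u_{15} = 14, u_{16} = 13, u_{17} = 5, u_{18} = 18, u_{19} = 1, u_{20} = 19, u_{21} = 20, u_{22} = 17, u_{23} = 15, u_{24} = 10, u_{25} = 3, u_{26} = 13, u_{27} = 16, u_{28} = 7, u_{29} = 1, u_{30} = 8, u_{31} = 9.
Since (u_{30}, u_{31}) = (u_0, u_1) = (8, 9) (two consecutive terms determine the rest), the sequence is periodic with period 30.
So u_{2899} = u_{0 + ((2899-0) mod 30)} = u_{19} = 1.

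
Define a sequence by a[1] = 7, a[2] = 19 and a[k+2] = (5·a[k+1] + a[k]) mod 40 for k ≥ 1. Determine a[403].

Listing terms: a[1] = 7,  a[2] = 19,  a[3] = 22,  a[4] = 9,  a[5] = 27,  a[6] = 24,  a[7] = 27,  a[8] = 39,  a[9] = 22,  a[10] = 29,  a[11] = 7,  a[12] = 24,  a[13] = 7,  a[14] = 19.
The sequence repeats with period 12.
(403 - 1) mod 12 = 6, so a[403] = a[7] = 27.

27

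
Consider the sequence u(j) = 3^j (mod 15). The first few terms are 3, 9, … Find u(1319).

12

Computing terms: u(1) = 3, u(2) = 9, u(3) = 12, u(4) = 6, u(5) = 3.
Since u(5) = u(1) = 3, the sequence is periodic with period 4.
So u(1319) = u(1 + ((1319-1) mod 4)) = u(3) = 12.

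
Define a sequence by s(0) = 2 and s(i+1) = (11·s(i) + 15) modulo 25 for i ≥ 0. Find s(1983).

Computing terms: s(0) = 2, s(1) = 12, s(2) = 22, s(3) = 7, s(4) = 17, s(5) = 2.
The sequence repeats with period 5.
(1983 - 0) mod 5 = 3, so s(1983) = s(3) = 7.

7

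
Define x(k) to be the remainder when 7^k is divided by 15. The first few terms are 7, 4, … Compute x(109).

7

We have x(1) = 7; x(2) = 4; x(3) = 13; x(4) = 1; x(5) = 7.
Since x(5) = x(1) = 7, the sequence is periodic with period 4.
(109 - 1) mod 4 = 0, so x(109) = x(1) = 7.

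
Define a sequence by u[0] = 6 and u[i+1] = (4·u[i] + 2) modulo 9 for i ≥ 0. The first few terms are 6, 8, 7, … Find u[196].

2

u[0] = 6; u[1] = 8; u[2] = 7; u[3] = 3; u[4] = 5; u[5] = 4; u[6] = 0; u[7] = 2; u[8] = 1; u[9] = 6.
Since u[9] = u[0] = 6, the sequence is periodic with period 9.
So u[196] = u[0 + ((196-0) mod 9)] = u[7] = 2.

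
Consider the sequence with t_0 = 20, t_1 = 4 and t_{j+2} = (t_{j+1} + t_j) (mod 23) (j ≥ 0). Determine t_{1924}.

6

Listing terms: t_0 = 20, t_1 = 4, t_2 = 1, t_3 = 5, t_4 = 6, t_5 = 11, t_6 = 17, t_7 = 5, t_8 = 22, t_9 = 4, t_{10} = 3, t_{11} = 7, t_{12} = 10, t_{13} = 17, t_{14} = 4, t_{15} = 21, t_{16} = 2, t_{17} = 0, t_{18} = 2, t_{19} = 2, t_{20} = 4, t_{21} = 6, t_{22} = 10, t_{23} = 16, t_{24} = 3, t_{25} = 19, t_{26} = 22, t_{27} = 18, t_{28} = 17, t_{29} = 12, t_{30} = 6, t_{31} = 18, t_{32} = 1, t_{33} = 19, t_{34} = 20, t_{35} = 16, t_{36} = 13, t_{37} = 6, t_{38} = 19, t_{39} = 2, t_{40} = 21, t_{41} = 0, t_{42} = 21, t_{43} = 21, t_{44} = 19, t_{45} = 17, t_{46} = 13, t_{47} = 7, t_{48} = 20, t_{49} = 4.
Since (t_{48}, t_{49}) = (t_0, t_1) = (20, 4) (two consecutive terms determine the rest), the sequence is periodic with period 48.
So t_{1924} = t_{0 + ((1924-0) mod 48)} = t_4 = 6.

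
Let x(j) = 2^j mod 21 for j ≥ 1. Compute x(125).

Computing terms: x(1) = 2; x(2) = 4; x(3) = 8; x(4) = 16; x(5) = 11; x(6) = 1; x(7) = 2.
The sequence repeats with period 6.
So x(125) = x(1 + ((125-1) mod 6)) = x(5) = 11.

11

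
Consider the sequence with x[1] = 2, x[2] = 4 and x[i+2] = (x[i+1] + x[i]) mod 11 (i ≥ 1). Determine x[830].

x[1] = 2, x[2] = 4, x[3] = 6, x[4] = 10, x[5] = 5, x[6] = 4, x[7] = 9, x[8] = 2, x[9] = 0, x[10] = 2, x[11] = 2, x[12] = 4.
The sequence repeats with period 10.
(830 - 1) mod 10 = 9, so x[830] = x[10] = 2.

2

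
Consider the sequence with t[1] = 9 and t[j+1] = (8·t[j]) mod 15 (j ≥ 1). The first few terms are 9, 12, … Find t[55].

Listing terms: t[1] = 9, t[2] = 12, t[3] = 6, t[4] = 3, t[5] = 9.
The sequence repeats with period 4.
So t[55] = t[1 + ((55-1) mod 4)] = t[3] = 6.

6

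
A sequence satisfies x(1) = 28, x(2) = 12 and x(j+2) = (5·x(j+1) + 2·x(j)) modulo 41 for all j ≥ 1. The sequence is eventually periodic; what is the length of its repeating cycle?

Listing terms: x(1) = 28; x(2) = 12; x(3) = 34; x(4) = 30; x(5) = 13; x(6) = 2; x(7) = 36; x(8) = 20; x(9) = 8; x(10) = 39; x(11) = 6; x(12) = 26; x(13) = 19; x(14) = 24; x(15) = 35; x(16) = 18; x(17) = 37; x(18) = 16; x(19) = 31; x(20) = 23; x(21) = 13; x(22) = 29; x(23) = 7; x(24) = 11; x(25) = 28; x(26) = 39; x(27) = 5; x(28) = 21; x(29) = 33; x(30) = 2; x(31) = 35; x(32) = 15; x(33) = 22; x(34) = 17; x(35) = 6; x(36) = 23; x(37) = 4; x(38) = 25; x(39) = 10; x(40) = 18; x(41) = 28; x(42) = 12.
Since (x(41), x(42)) = (x(1), x(2)) = (28, 12) (two consecutive terms determine the rest), the sequence is periodic with period 40.

40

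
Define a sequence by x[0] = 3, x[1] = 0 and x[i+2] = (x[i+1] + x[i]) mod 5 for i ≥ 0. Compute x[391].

Listing terms: x[0] = 3; x[1] = 0; x[2] = 3; x[3] = 3; x[4] = 1; x[5] = 4; x[6] = 0; x[7] = 4; x[8] = 4; x[9] = 3; x[10] = 2; x[11] = 0; x[12] = 2; x[13] = 2; x[14] = 4; x[15] = 1; x[16] = 0; x[17] = 1; x[18] = 1; x[19] = 2; x[20] = 3; x[21] = 0.
Since (x[20], x[21]) = (x[0], x[1]) = (3, 0) (two consecutive terms determine the rest), the sequence is periodic with period 20.
So x[391] = x[0 + ((391-0) mod 20)] = x[11] = 0.

0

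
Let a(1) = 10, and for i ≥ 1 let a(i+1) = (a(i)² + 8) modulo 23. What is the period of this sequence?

5

Listing terms: a(1) = 10,  a(2) = 16,  a(3) = 11,  a(4) = 14,  a(5) = 20,  a(6) = 17,  a(7) = 21,  a(8) = 12,  a(9) = 14.
Since a(9) = a(4) = 14, the sequence is eventually periodic: after a pre-period of length 3 it cycles with period 5.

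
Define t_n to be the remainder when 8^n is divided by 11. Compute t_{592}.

Computing terms: t_1 = 8; t_2 = 9; t_3 = 6; t_4 = 4; t_5 = 10; t_6 = 3; t_7 = 2; t_8 = 5; t_9 = 7; t_{10} = 1; t_{11} = 8.
The sequence repeats with period 10.
(592 - 1) mod 10 = 1, so t_{592} = t_2 = 9.

9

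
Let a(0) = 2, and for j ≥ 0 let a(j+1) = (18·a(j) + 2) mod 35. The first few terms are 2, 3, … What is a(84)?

2

We have a(0) = 2; a(1) = 3; a(2) = 21; a(3) = 30; a(4) = 17; a(5) = 28; a(6) = 16; a(7) = 10; a(8) = 7; a(9) = 23; a(10) = 31; a(11) = 0; a(12) = 2.
Since a(12) = a(0) = 2, the sequence is periodic with period 12.
(84 - 0) mod 12 = 0, so a(84) = a(0) = 2.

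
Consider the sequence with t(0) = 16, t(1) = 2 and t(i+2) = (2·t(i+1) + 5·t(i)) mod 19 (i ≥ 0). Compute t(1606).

16

We have t(0) = 16, t(1) = 2, t(2) = 8, t(3) = 7, t(4) = 16, t(5) = 10, t(6) = 5, t(7) = 3, t(8) = 12, t(9) = 1, t(10) = 5, t(11) = 15, t(12) = 17, t(13) = 14, t(14) = 18, t(15) = 11, t(16) = 17, t(17) = 13, t(18) = 16, t(19) = 2.
Since (t(18), t(19)) = (t(0), t(1)) = (16, 2) (two consecutive terms determine the rest), the sequence is periodic with period 18.
(1606 - 0) mod 18 = 4, so t(1606) = t(4) = 16.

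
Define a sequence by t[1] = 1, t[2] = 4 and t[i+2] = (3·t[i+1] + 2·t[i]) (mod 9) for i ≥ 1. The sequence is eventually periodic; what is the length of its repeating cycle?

12

Computing terms: t[1] = 1,  t[2] = 4,  t[3] = 5,  t[4] = 5,  t[5] = 7,  t[6] = 4,  t[7] = 8,  t[8] = 5,  t[9] = 4,  t[10] = 4,  t[11] = 2,  t[12] = 5,  t[13] = 1,  t[14] = 4.
The sequence repeats with period 12.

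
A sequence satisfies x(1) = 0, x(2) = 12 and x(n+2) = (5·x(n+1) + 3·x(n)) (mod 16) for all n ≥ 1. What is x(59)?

4

Computing terms: x(1) = 0,  x(2) = 12,  x(3) = 12,  x(4) = 0,  x(5) = 4,  x(6) = 4,  x(7) = 0,  x(8) = 12.
Since (x(7), x(8)) = (x(1), x(2)) = (0, 12) (two consecutive terms determine the rest), the sequence is periodic with period 6.
(59 - 1) mod 6 = 4, so x(59) = x(5) = 4.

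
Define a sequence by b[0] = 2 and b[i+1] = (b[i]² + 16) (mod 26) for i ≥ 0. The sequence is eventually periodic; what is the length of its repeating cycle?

5

b[0] = 2, b[1] = 20, b[2] = 0, b[3] = 16, b[4] = 12, b[5] = 4, b[6] = 6, b[7] = 0.
Since b[7] = b[2] = 0, the sequence is eventually periodic: after a pre-period of length 2 it cycles with period 5.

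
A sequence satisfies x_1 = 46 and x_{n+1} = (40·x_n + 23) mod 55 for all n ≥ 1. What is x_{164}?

28

x_1 = 46; x_2 = 48; x_3 = 18; x_4 = 28; x_5 = 43; x_6 = 38; x_7 = 3; x_8 = 33; x_9 = 23; x_{10} = 8; x_{11} = 13; x_{12} = 48.
Since x_{12} = x_2 = 48, the sequence is eventually periodic: after a pre-period of length 1 it cycles with period 10.
For n ≥ 2, x_n depends only on (n - 2) mod 10. (164 - 2) mod 10 = 2, so x_{164} = x_4 = 28.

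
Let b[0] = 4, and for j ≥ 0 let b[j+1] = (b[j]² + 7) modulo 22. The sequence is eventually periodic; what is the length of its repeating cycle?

b[0] = 4, b[1] = 1, b[2] = 8, b[3] = 5, b[4] = 10, b[5] = 19, b[6] = 16, b[7] = 21, b[8] = 8.
Since b[8] = b[2] = 8, the sequence is eventually periodic: after a pre-period of length 2 it cycles with period 6.

6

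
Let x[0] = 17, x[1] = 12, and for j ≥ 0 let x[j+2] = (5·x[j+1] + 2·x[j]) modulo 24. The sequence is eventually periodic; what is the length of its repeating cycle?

6

Listing terms: x[0] = 17, x[1] = 12, x[2] = 22, x[3] = 14, x[4] = 18, x[5] = 22, x[6] = 2, x[7] = 6, x[8] = 10, x[9] = 14, x[10] = 18.
Since (x[9], x[10]) = (x[3], x[4]) = (14, 18) (two consecutive terms determine the rest), the sequence is eventually periodic: after a pre-period of length 3 it cycles with period 6.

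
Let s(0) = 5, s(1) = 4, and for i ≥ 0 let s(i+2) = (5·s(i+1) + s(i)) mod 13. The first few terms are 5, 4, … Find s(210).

8

Listing terms: s(0) = 5, s(1) = 4, s(2) = 12, s(3) = 12, s(4) = 7, s(5) = 8, s(6) = 8, s(7) = 9, s(8) = 1, s(9) = 1, s(10) = 6, s(11) = 5, s(12) = 5, s(13) = 4.
The sequence repeats with period 12.
So s(210) = s(0 + ((210-0) mod 12)) = s(6) = 8.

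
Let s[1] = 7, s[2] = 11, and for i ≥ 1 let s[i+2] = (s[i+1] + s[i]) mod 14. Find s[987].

10

s[1] = 7, s[2] = 11, s[3] = 4, s[4] = 1, s[5] = 5, s[6] = 6, s[7] = 11, s[8] = 3, s[9] = 0, s[10] = 3, s[11] = 3, s[12] = 6, s[13] = 9, s[14] = 1, s[15] = 10, s[16] = 11, s[17] = 7, s[18] = 4, s[19] = 11, s[20] = 1, s[21] = 12, s[22] = 13, s[23] = 11, s[24] = 10, s[25] = 7, s[26] = 3, s[27] = 10, s[28] = 13, s[29] = 9, s[30] = 8, s[31] = 3, s[32] = 11, s[33] = 0, s[34] = 11, s[35] = 11, s[36] = 8, s[37] = 5, s[38] = 13, s[39] = 4, s[40] = 3, s[41] = 7, s[42] = 10, s[43] = 3, s[44] = 13, s[45] = 2, s[46] = 1, s[47] = 3, s[48] = 4, s[49] = 7, s[50] = 11.
The sequence repeats with period 48.
(987 - 1) mod 48 = 26, so s[987] = s[27] = 10.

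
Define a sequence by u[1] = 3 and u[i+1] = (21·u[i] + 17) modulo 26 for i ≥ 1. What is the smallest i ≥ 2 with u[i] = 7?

3

Listing terms: u[1] = 3,  u[2] = 2,  u[3] = 7,  u[4] = 8,  u[5] = 3.
The sequence repeats with period 4.
The value 7 first appears (with i ≥ 2) at u[3].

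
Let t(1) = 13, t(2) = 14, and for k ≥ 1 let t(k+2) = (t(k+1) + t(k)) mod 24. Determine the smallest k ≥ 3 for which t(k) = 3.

3

We have t(1) = 13, t(2) = 14, t(3) = 3, t(4) = 17, t(5) = 20, t(6) = 13, t(7) = 9, t(8) = 22, t(9) = 7, t(10) = 5, t(11) = 12, t(12) = 17, t(13) = 5, t(14) = 22, t(15) = 3, t(16) = 1, t(17) = 4, t(18) = 5, t(19) = 9, t(20) = 14, t(21) = 23, t(22) = 13, t(23) = 12, t(24) = 1, t(25) = 13, t(26) = 14.
Since (t(25), t(26)) = (t(1), t(2)) = (13, 14) (two consecutive terms determine the rest), the sequence is periodic with period 24.
The value 3 first appears (with k ≥ 3) at t(3).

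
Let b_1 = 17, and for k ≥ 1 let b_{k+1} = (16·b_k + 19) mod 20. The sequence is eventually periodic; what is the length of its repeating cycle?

b_1 = 17,  b_2 = 11,  b_3 = 15,  b_4 = 19,  b_5 = 3,  b_6 = 7,  b_7 = 11.
Since b_7 = b_2 = 11, the sequence is eventually periodic: after a pre-period of length 1 it cycles with period 5.

5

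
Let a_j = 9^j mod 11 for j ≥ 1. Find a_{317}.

4

Listing terms: a_1 = 9, a_2 = 4, a_3 = 3, a_4 = 5, a_5 = 1, a_6 = 9.
The sequence repeats with period 5.
So a_{317} = a_{1 + ((317-1) mod 5)} = a_2 = 4.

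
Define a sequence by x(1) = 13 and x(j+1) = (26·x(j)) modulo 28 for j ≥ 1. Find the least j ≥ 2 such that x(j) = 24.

3

Listing terms: x(1) = 13; x(2) = 2; x(3) = 24; x(4) = 8; x(5) = 12; x(6) = 4; x(7) = 20; x(8) = 16; x(9) = 24.
Since x(9) = x(3) = 24, the sequence is eventually periodic: after a pre-period of length 2 it cycles with period 6.
The value 24 first appears (with j ≥ 2) at x(3).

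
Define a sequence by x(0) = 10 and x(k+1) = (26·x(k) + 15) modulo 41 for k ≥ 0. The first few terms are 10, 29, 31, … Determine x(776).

39

We have x(0) = 10,  x(1) = 29,  x(2) = 31,  x(3) = 1,  x(4) = 0,  x(5) = 15,  x(6) = 36,  x(7) = 8,  x(8) = 18,  x(9) = 32,  x(10) = 27,  x(11) = 20,  x(12) = 2,  x(13) = 26,  x(14) = 35,  x(15) = 23,  x(16) = 39,  x(17) = 4,  x(18) = 37,  x(19) = 34,  x(20) = 38,  x(21) = 19,  x(22) = 17,  x(23) = 6,  x(24) = 7,  x(25) = 33,  x(26) = 12,  x(27) = 40,  x(28) = 30,  x(29) = 16,  x(30) = 21,  x(31) = 28,  x(32) = 5,  x(33) = 22,  x(34) = 13,  x(35) = 25,  x(36) = 9,  x(37) = 3,  x(38) = 11,  x(39) = 14,  x(40) = 10.
Since x(40) = x(0) = 10, the sequence is periodic with period 40.
(776 - 0) mod 40 = 16, so x(776) = x(16) = 39.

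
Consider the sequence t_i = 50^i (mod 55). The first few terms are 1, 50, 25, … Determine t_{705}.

Listing terms: t_0 = 1; t_1 = 50; t_2 = 25; t_3 = 40; t_4 = 20; t_5 = 10; t_6 = 5; t_7 = 30; t_8 = 15; t_9 = 35; t_{10} = 45; t_{11} = 50.
Since t_{11} = t_1 = 50, the sequence is eventually periodic: after a pre-period of length 1 it cycles with period 10.
For i ≥ 1, t_i depends only on (i - 1) mod 10. (705 - 1) mod 10 = 4, so t_{705} = t_5 = 10.

10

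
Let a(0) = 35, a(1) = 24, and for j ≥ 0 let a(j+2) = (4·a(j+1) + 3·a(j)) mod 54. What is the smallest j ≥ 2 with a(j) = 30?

Listing terms: a(0) = 35; a(1) = 24; a(2) = 39; a(3) = 12; a(4) = 3; a(5) = 48; a(6) = 39; a(7) = 30; a(8) = 21; a(9) = 12; a(10) = 3.
Since (a(9), a(10)) = (a(3), a(4)) = (12, 3) (two consecutive terms determine the rest), the sequence is eventually periodic: after a pre-period of length 3 it cycles with period 6.
The value 30 first appears (with j ≥ 2) at a(7).

7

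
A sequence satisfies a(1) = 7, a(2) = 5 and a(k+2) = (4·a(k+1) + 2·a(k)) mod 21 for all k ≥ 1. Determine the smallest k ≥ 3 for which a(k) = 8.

22

a(1) = 7; a(2) = 5; a(3) = 13; a(4) = 20; a(5) = 1; a(6) = 2; a(7) = 10; a(8) = 2; a(9) = 7; a(10) = 11; a(11) = 16; a(12) = 2; a(13) = 19; a(14) = 17; a(15) = 1; a(16) = 17; a(17) = 7; a(18) = 20; a(19) = 10; a(20) = 17; a(21) = 4; a(22) = 8; a(23) = 19; a(24) = 8; a(25) = 7; a(26) = 2; a(27) = 1; a(28) = 8; a(29) = 13; a(30) = 5; a(31) = 4; a(32) = 5; a(33) = 7; a(34) = 17; a(35) = 19; a(36) = 5; a(37) = 16; a(38) = 11; a(39) = 13; a(40) = 11; a(41) = 7; a(42) = 8; a(43) = 4; a(44) = 11; a(45) = 10; a(46) = 20; a(47) = 16; a(48) = 20; a(49) = 7; a(50) = 5.
Since (a(49), a(50)) = (a(1), a(2)) = (7, 5) (two consecutive terms determine the rest), the sequence is periodic with period 48.
The value 8 first appears (with k ≥ 3) at a(22).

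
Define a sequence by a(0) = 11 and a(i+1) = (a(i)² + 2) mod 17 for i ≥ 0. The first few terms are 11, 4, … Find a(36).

11

a(0) = 11, a(1) = 4, a(2) = 1, a(3) = 3, a(4) = 11.
Since a(4) = a(0) = 11, the sequence is periodic with period 4.
(36 - 0) mod 4 = 0, so a(36) = a(0) = 11.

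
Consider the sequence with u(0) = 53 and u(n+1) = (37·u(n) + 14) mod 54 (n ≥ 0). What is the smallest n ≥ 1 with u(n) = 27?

Computing terms: u(0) = 53,  u(1) = 31,  u(2) = 27,  u(3) = 41,  u(4) = 19,  u(5) = 15,  u(6) = 29,  u(7) = 7,  u(8) = 3,  u(9) = 17,  u(10) = 49,  u(11) = 45,  u(12) = 5,  u(13) = 37,  u(14) = 33,  u(15) = 47,  u(16) = 25,  u(17) = 21,  u(18) = 35,  u(19) = 13,  u(20) = 9,  u(21) = 23,  u(22) = 1,  u(23) = 51,  u(24) = 11,  u(25) = 43,  u(26) = 39,  u(27) = 53.
The sequence repeats with period 27.
The value 27 first appears (with n ≥ 1) at u(2).

2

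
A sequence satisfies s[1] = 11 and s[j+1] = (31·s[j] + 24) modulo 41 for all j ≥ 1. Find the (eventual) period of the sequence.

10

s[1] = 11; s[2] = 37; s[3] = 23; s[4] = 40; s[5] = 34; s[6] = 12; s[7] = 27; s[8] = 0; s[9] = 24; s[10] = 30; s[11] = 11.
Since s[11] = s[1] = 11, the sequence is periodic with period 10.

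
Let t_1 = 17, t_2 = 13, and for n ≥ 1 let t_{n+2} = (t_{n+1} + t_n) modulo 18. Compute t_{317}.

1

t_1 = 17,  t_2 = 13,  t_3 = 12,  t_4 = 7,  t_5 = 1,  t_6 = 8,  t_7 = 9,  t_8 = 17,  t_9 = 8,  t_{10} = 7,  t_{11} = 15,  t_{12} = 4,  t_{13} = 1,  t_{14} = 5,  t_{15} = 6,  t_{16} = 11,  t_{17} = 17,  t_{18} = 10,  t_{19} = 9,  t_{20} = 1,  t_{21} = 10,  t_{22} = 11,  t_{23} = 3,  t_{24} = 14,  t_{25} = 17,  t_{26} = 13.
Since (t_{25}, t_{26}) = (t_1, t_2) = (17, 13) (two consecutive terms determine the rest), the sequence is periodic with period 24.
So t_{317} = t_{1 + ((317-1) mod 24)} = t_5 = 1.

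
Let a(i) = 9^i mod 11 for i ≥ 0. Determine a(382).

4

a(0) = 1, a(1) = 9, a(2) = 4, a(3) = 3, a(4) = 5, a(5) = 1.
The sequence repeats with period 5.
(382 - 0) mod 5 = 2, so a(382) = a(2) = 4.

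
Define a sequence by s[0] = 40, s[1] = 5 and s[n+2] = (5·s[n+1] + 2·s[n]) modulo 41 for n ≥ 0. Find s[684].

15

Listing terms: s[0] = 40,  s[1] = 5,  s[2] = 23,  s[3] = 2,  s[4] = 15,  s[5] = 38,  s[6] = 15,  s[7] = 28,  s[8] = 6,  s[9] = 4,  s[10] = 32,  s[11] = 4,  s[12] = 2,  s[13] = 18,  s[14] = 12,  s[15] = 14,  s[16] = 12,  s[17] = 6,  s[18] = 13,  s[19] = 36,  s[20] = 1,  s[21] = 36,  s[22] = 18,  s[23] = 39,  s[24] = 26,  s[25] = 3,  s[26] = 26,  s[27] = 13,  s[28] = 35,  s[29] = 37,  s[30] = 9,  s[31] = 37,  s[32] = 39,  s[33] = 23,  s[34] = 29,  s[35] = 27,  s[36] = 29,  s[37] = 35,  s[38] = 28,  s[39] = 5,  s[40] = 40,  s[41] = 5.
Since (s[40], s[41]) = (s[0], s[1]) = (40, 5) (two consecutive terms determine the rest), the sequence is periodic with period 40.
(684 - 0) mod 40 = 4, so s[684] = s[4] = 15.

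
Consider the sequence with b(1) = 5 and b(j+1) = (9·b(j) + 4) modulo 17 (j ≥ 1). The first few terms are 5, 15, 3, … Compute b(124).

b(1) = 5,  b(2) = 15,  b(3) = 3,  b(4) = 14,  b(5) = 11,  b(6) = 1,  b(7) = 13,  b(8) = 2,  b(9) = 5.
Since b(9) = b(1) = 5, the sequence is periodic with period 8.
(124 - 1) mod 8 = 3, so b(124) = b(4) = 14.

14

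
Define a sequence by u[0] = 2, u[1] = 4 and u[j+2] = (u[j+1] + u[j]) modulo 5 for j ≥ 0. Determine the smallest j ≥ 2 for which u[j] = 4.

12

Computing terms: u[0] = 2,  u[1] = 4,  u[2] = 1,  u[3] = 0,  u[4] = 1,  u[5] = 1,  u[6] = 2,  u[7] = 3,  u[8] = 0,  u[9] = 3,  u[10] = 3,  u[11] = 1,  u[12] = 4,  u[13] = 0,  u[14] = 4,  u[15] = 4,  u[16] = 3,  u[17] = 2,  u[18] = 0,  u[19] = 2,  u[20] = 2,  u[21] = 4.
The sequence repeats with period 20.
The value 4 first appears (with j ≥ 2) at u[12].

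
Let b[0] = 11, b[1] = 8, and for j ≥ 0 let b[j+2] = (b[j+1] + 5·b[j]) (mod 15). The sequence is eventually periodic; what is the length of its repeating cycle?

Listing terms: b[0] = 11; b[1] = 8; b[2] = 3; b[3] = 13; b[4] = 13; b[5] = 3; b[6] = 8; b[7] = 8; b[8] = 3.
Since (b[7], b[8]) = (b[1], b[2]) = (8, 3) (two consecutive terms determine the rest), the sequence is eventually periodic: after a pre-period of length 1 it cycles with period 6.

6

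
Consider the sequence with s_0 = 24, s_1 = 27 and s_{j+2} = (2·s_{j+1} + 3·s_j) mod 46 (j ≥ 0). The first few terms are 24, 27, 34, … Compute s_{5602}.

22

We have s_0 = 24, s_1 = 27, s_2 = 34, s_3 = 11, s_4 = 32, s_5 = 5, s_6 = 14, s_7 = 43, s_8 = 36, s_9 = 17, s_{10} = 4, s_{11} = 13, s_{12} = 38, s_{13} = 23, s_{14} = 22, s_{15} = 21, s_{16} = 16, s_{17} = 3, s_{18} = 8, s_{19} = 25, s_{20} = 28, s_{21} = 39, s_{22} = 24, s_{23} = 27.
Since (s_{22}, s_{23}) = (s_0, s_1) = (24, 27) (two consecutive terms determine the rest), the sequence is periodic with period 22.
So s_{5602} = s_{0 + ((5602-0) mod 22)} = s_{14} = 22.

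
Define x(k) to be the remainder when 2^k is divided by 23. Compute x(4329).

Computing terms: x(1) = 2,  x(2) = 4,  x(3) = 8,  x(4) = 16,  x(5) = 9,  x(6) = 18,  x(7) = 13,  x(8) = 3,  x(9) = 6,  x(10) = 12,  x(11) = 1,  x(12) = 2.
The sequence repeats with period 11.
(4329 - 1) mod 11 = 5, so x(4329) = x(6) = 18.

18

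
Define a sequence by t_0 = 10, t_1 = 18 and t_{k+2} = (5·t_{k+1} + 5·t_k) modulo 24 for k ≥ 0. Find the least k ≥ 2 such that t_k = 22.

3

t_0 = 10,  t_1 = 18,  t_2 = 20,  t_3 = 22,  t_4 = 18,  t_5 = 8,  t_6 = 10,  t_7 = 18.
Since (t_6, t_7) = (t_0, t_1) = (10, 18) (two consecutive terms determine the rest), the sequence is periodic with period 6.
The value 22 first appears (with k ≥ 2) at t_3.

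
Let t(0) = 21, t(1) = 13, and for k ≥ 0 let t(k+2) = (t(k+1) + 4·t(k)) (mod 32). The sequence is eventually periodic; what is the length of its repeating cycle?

8

We have t(0) = 21,  t(1) = 13,  t(2) = 1,  t(3) = 21,  t(4) = 25,  t(5) = 13,  t(6) = 17,  t(7) = 5,  t(8) = 9,  t(9) = 29,  t(10) = 1,  t(11) = 21.
Since (t(10), t(11)) = (t(2), t(3)) = (1, 21) (two consecutive terms determine the rest), the sequence is eventually periodic: after a pre-period of length 2 it cycles with period 8.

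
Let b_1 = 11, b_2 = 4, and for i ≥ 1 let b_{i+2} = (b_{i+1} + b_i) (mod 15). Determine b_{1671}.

9

b_1 = 11; b_2 = 4; b_3 = 0; b_4 = 4; b_5 = 4; b_6 = 8; b_7 = 12; b_8 = 5; b_9 = 2; b_{10} = 7; b_{11} = 9; b_{12} = 1; b_{13} = 10; b_{14} = 11; b_{15} = 6; b_{16} = 2; b_{17} = 8; b_{18} = 10; b_{19} = 3; b_{20} = 13; b_{21} = 1; b_{22} = 14; b_{23} = 0; b_{24} = 14; b_{25} = 14; b_{26} = 13; b_{27} = 12; b_{28} = 10; b_{29} = 7; b_{30} = 2; b_{31} = 9; b_{32} = 11; b_{33} = 5; b_{34} = 1; b_{35} = 6; b_{36} = 7; b_{37} = 13; b_{38} = 5; b_{39} = 3; b_{40} = 8; b_{41} = 11; b_{42} = 4.
The sequence repeats with period 40.
(1671 - 1) mod 40 = 30, so b_{1671} = b_{31} = 9.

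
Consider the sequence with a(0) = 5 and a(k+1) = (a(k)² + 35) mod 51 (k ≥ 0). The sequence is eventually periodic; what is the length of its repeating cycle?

6

a(0) = 5, a(1) = 9, a(2) = 14, a(3) = 27, a(4) = 50, a(5) = 36, a(6) = 5.
Since a(6) = a(0) = 5, the sequence is periodic with period 6.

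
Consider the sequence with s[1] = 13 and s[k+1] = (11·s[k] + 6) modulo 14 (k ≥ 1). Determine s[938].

We have s[1] = 13, s[2] = 9, s[3] = 7, s[4] = 13.
The sequence repeats with period 3.
So s[938] = s[1 + ((938-1) mod 3)] = s[2] = 9.

9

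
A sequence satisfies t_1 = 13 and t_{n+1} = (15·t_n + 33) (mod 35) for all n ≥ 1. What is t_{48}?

3

t_1 = 13, t_2 = 18, t_3 = 23, t_4 = 28, t_5 = 33, t_6 = 3, t_7 = 8, t_8 = 13.
Since t_8 = t_1 = 13, the sequence is periodic with period 7.
(48 - 1) mod 7 = 5, so t_{48} = t_6 = 3.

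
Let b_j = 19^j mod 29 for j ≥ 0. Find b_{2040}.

b_0 = 1; b_1 = 19; b_2 = 13; b_3 = 15; b_4 = 24; b_5 = 21; b_6 = 22; b_7 = 12; b_8 = 25; b_9 = 11; b_{10} = 6; b_{11} = 27; b_{12} = 20; b_{13} = 3; b_{14} = 28; b_{15} = 10; b_{16} = 16; b_{17} = 14; b_{18} = 5; b_{19} = 8; b_{20} = 7; b_{21} = 17; b_{22} = 4; b_{23} = 18; b_{24} = 23; b_{25} = 2; b_{26} = 9; b_{27} = 26; b_{28} = 1.
Since b_{28} = b_0 = 1, the sequence is periodic with period 28.
(2040 - 0) mod 28 = 24, so b_{2040} = b_{24} = 23.

23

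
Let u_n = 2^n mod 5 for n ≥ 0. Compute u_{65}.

2

We have u_0 = 1, u_1 = 2, u_2 = 4, u_3 = 3, u_4 = 1.
The sequence repeats with period 4.
(65 - 0) mod 4 = 1, so u_{65} = u_1 = 2.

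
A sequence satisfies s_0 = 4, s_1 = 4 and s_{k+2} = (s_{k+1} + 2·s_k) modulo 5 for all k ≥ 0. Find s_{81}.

4

Listing terms: s_0 = 4; s_1 = 4; s_2 = 2; s_3 = 0; s_4 = 4; s_5 = 4.
The sequence repeats with period 4.
So s_{81} = s_{0 + ((81-0) mod 4)} = s_1 = 4.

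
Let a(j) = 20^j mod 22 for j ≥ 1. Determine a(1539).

Listing terms: a(1) = 20, a(2) = 4, a(3) = 14, a(4) = 16, a(5) = 12, a(6) = 20.
The sequence repeats with period 5.
So a(1539) = a(1 + ((1539-1) mod 5)) = a(4) = 16.

16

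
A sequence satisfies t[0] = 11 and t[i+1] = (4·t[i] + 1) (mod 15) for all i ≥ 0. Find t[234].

11

t[0] = 11, t[1] = 0, t[2] = 1, t[3] = 5, t[4] = 6, t[5] = 10, t[6] = 11.
Since t[6] = t[0] = 11, the sequence is periodic with period 6.
(234 - 0) mod 6 = 0, so t[234] = t[0] = 11.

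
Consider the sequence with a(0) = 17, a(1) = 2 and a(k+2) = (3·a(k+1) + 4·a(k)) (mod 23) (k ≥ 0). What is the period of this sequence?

22

We have a(0) = 17,  a(1) = 2,  a(2) = 5,  a(3) = 0,  a(4) = 20,  a(5) = 14,  a(6) = 7,  a(7) = 8,  a(8) = 6,  a(9) = 4,  a(10) = 13,  a(11) = 9,  a(12) = 10,  a(13) = 20,  a(14) = 8,  a(15) = 12,  a(16) = 22,  a(17) = 22,  a(18) = 16,  a(19) = 21,  a(20) = 12,  a(21) = 5,  a(22) = 17,  a(23) = 2.
The sequence repeats with period 22.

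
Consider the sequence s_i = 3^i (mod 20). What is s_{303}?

We have s_0 = 1; s_1 = 3; s_2 = 9; s_3 = 7; s_4 = 1.
Since s_4 = s_0 = 1, the sequence is periodic with period 4.
(303 - 0) mod 4 = 3, so s_{303} = s_3 = 7.

7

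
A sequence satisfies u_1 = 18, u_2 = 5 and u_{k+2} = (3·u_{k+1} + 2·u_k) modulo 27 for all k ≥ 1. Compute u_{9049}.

9

u_1 = 18; u_2 = 5; u_3 = 24; u_4 = 1; u_5 = 24; u_6 = 20; u_7 = 0; u_8 = 13; u_9 = 12; u_{10} = 8; u_{11} = 21; u_{12} = 25; u_{13} = 9; u_{14} = 23; u_{15} = 6; u_{16} = 10; u_{17} = 15; u_{18} = 11; u_{19} = 9; u_{20} = 22; u_{21} = 3; u_{22} = 26; u_{23} = 3; u_{24} = 7; u_{25} = 0; u_{26} = 14; u_{27} = 15; u_{28} = 19; u_{29} = 6; u_{30} = 2; u_{31} = 18; u_{32} = 4; u_{33} = 21; u_{34} = 17; u_{35} = 12; u_{36} = 16; u_{37} = 18; u_{38} = 5.
Since (u_{37}, u_{38}) = (u_1, u_2) = (18, 5) (two consecutive terms determine the rest), the sequence is periodic with period 36.
(9049 - 1) mod 36 = 12, so u_{9049} = u_{13} = 9.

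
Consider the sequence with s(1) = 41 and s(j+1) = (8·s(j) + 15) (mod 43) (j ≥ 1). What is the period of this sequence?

Listing terms: s(1) = 41, s(2) = 42, s(3) = 7, s(4) = 28, s(5) = 24, s(6) = 35, s(7) = 37, s(8) = 10, s(9) = 9, s(10) = 1, s(11) = 23, s(12) = 27, s(13) = 16, s(14) = 14, s(15) = 41.
The sequence repeats with period 14.

14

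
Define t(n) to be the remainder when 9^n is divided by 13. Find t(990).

We have t(0) = 1,  t(1) = 9,  t(2) = 3,  t(3) = 1.
Since t(3) = t(0) = 1, the sequence is periodic with period 3.
(990 - 0) mod 3 = 0, so t(990) = t(0) = 1.

1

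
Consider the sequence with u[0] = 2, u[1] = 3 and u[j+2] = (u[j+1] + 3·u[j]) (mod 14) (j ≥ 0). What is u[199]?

u[0] = 2, u[1] = 3, u[2] = 9, u[3] = 4, u[4] = 3, u[5] = 1, u[6] = 10, u[7] = 13, u[8] = 1, u[9] = 12, u[10] = 1, u[11] = 9, u[12] = 12, u[13] = 11, u[14] = 5, u[15] = 10, u[16] = 11, u[17] = 13, u[18] = 4, u[19] = 1, u[20] = 13, u[21] = 2, u[22] = 13, u[23] = 5, u[24] = 2, u[25] = 3.
Since (u[24], u[25]) = (u[0], u[1]) = (2, 3) (two consecutive terms determine the rest), the sequence is periodic with period 24.
(199 - 0) mod 24 = 7, so u[199] = u[7] = 13.

13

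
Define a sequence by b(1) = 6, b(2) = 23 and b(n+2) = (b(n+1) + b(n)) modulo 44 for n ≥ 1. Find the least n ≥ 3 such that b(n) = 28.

b(1) = 6; b(2) = 23; b(3) = 29; b(4) = 8; b(5) = 37; b(6) = 1; b(7) = 38; b(8) = 39; b(9) = 33; b(10) = 28; b(11) = 17; b(12) = 1; b(13) = 18; b(14) = 19; b(15) = 37; b(16) = 12; b(17) = 5; b(18) = 17; b(19) = 22; b(20) = 39; b(21) = 17; b(22) = 12; b(23) = 29; b(24) = 41; b(25) = 26; b(26) = 23; b(27) = 5; b(28) = 28; b(29) = 33; b(30) = 17; b(31) = 6; b(32) = 23.
Since (b(31), b(32)) = (b(1), b(2)) = (6, 23) (two consecutive terms determine the rest), the sequence is periodic with period 30.
The value 28 first appears (with n ≥ 3) at b(10).

10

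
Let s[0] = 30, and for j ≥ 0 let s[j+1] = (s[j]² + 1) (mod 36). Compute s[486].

14

Listing terms: s[0] = 30,  s[1] = 1,  s[2] = 2,  s[3] = 5,  s[4] = 26,  s[5] = 29,  s[6] = 14,  s[7] = 17,  s[8] = 2.
Since s[8] = s[2] = 2, the sequence is eventually periodic: after a pre-period of length 2 it cycles with period 6.
For j ≥ 2, s[j] depends only on (j - 2) mod 6. (486 - 2) mod 6 = 4, so s[486] = s[6] = 14.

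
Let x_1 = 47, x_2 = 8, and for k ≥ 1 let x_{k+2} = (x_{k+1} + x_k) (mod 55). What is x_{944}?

We have x_1 = 47, x_2 = 8, x_3 = 0, x_4 = 8, x_5 = 8, x_6 = 16, x_7 = 24, x_8 = 40, x_9 = 9, x_{10} = 49, x_{11} = 3, x_{12} = 52, x_{13} = 0, x_{14} = 52, x_{15} = 52, x_{16} = 49, x_{17} = 46, x_{18} = 40, x_{19} = 31, x_{20} = 16, x_{21} = 47, x_{22} = 8.
The sequence repeats with period 20.
So x_{944} = x_{1 + ((944-1) mod 20)} = x_4 = 8.

8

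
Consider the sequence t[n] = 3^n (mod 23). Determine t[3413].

4

Listing terms: t[0] = 1, t[1] = 3, t[2] = 9, t[3] = 4, t[4] = 12, t[5] = 13, t[6] = 16, t[7] = 2, t[8] = 6, t[9] = 18, t[10] = 8, t[11] = 1.
Since t[11] = t[0] = 1, the sequence is periodic with period 11.
So t[3413] = t[0 + ((3413-0) mod 11)] = t[3] = 4.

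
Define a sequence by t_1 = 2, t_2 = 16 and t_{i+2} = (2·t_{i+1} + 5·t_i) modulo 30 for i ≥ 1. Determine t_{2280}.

24

Listing terms: t_1 = 2,  t_2 = 16,  t_3 = 12,  t_4 = 14,  t_5 = 28,  t_6 = 6,  t_7 = 2,  t_8 = 4,  t_9 = 18,  t_{10} = 26,  t_{11} = 22,  t_{12} = 24,  t_{13} = 8,  t_{14} = 16,  t_{15} = 12.
Since (t_{14}, t_{15}) = (t_2, t_3) = (16, 12) (two consecutive terms determine the rest), the sequence is eventually periodic: after a pre-period of length 1 it cycles with period 12.
For i ≥ 2, t_i depends only on (i - 2) mod 12. (2280 - 2) mod 12 = 10, so t_{2280} = t_{12} = 24.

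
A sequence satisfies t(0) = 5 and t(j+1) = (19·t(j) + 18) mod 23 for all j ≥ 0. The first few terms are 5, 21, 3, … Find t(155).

21

Listing terms: t(0) = 5,  t(1) = 21,  t(2) = 3,  t(3) = 6,  t(4) = 17,  t(5) = 19,  t(6) = 11,  t(7) = 20,  t(8) = 7,  t(9) = 13,  t(10) = 12,  t(11) = 16,  t(12) = 0,  t(13) = 18,  t(14) = 15,  t(15) = 4,  t(16) = 2,  t(17) = 10,  t(18) = 1,  t(19) = 14,  t(20) = 8,  t(21) = 9,  t(22) = 5.
Since t(22) = t(0) = 5, the sequence is periodic with period 22.
So t(155) = t(0 + ((155-0) mod 22)) = t(1) = 21.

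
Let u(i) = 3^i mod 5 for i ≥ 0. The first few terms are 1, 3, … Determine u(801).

u(0) = 1,  u(1) = 3,  u(2) = 4,  u(3) = 2,  u(4) = 1.
The sequence repeats with period 4.
(801 - 0) mod 4 = 1, so u(801) = u(1) = 3.

3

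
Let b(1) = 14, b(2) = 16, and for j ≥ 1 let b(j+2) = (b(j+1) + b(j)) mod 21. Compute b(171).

12

Listing terms: b(1) = 14,  b(2) = 16,  b(3) = 9,  b(4) = 4,  b(5) = 13,  b(6) = 17,  b(7) = 9,  b(8) = 5,  b(9) = 14,  b(10) = 19,  b(11) = 12,  b(12) = 10,  b(13) = 1,  b(14) = 11,  b(15) = 12,  b(16) = 2,  b(17) = 14,  b(18) = 16.
Since (b(17), b(18)) = (b(1), b(2)) = (14, 16) (two consecutive terms determine the rest), the sequence is periodic with period 16.
(171 - 1) mod 16 = 10, so b(171) = b(11) = 12.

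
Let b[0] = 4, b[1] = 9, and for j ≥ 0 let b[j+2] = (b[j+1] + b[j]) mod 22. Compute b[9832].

13

Computing terms: b[0] = 4, b[1] = 9, b[2] = 13, b[3] = 0, b[4] = 13, b[5] = 13, b[6] = 4, b[7] = 17, b[8] = 21, b[9] = 16, b[10] = 15, b[11] = 9, b[12] = 2, b[13] = 11, b[14] = 13, b[15] = 2, b[16] = 15, b[17] = 17, b[18] = 10, b[19] = 5, b[20] = 15, b[21] = 20, b[22] = 13, b[23] = 11, b[24] = 2, b[25] = 13, b[26] = 15, b[27] = 6, b[28] = 21, b[29] = 5, b[30] = 4, b[31] = 9.
The sequence repeats with period 30.
(9832 - 0) mod 30 = 22, so b[9832] = b[22] = 13.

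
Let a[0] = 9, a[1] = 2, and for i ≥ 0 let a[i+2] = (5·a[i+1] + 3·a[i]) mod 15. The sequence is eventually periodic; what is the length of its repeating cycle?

8

Computing terms: a[0] = 9; a[1] = 2; a[2] = 7; a[3] = 11; a[4] = 1; a[5] = 8; a[6] = 13; a[7] = 14; a[8] = 4; a[9] = 2; a[10] = 7.
Since (a[9], a[10]) = (a[1], a[2]) = (2, 7) (two consecutive terms determine the rest), the sequence is eventually periodic: after a pre-period of length 1 it cycles with period 8.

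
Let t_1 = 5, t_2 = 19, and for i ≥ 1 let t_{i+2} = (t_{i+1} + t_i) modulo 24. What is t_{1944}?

Listing terms: t_1 = 5, t_2 = 19, t_3 = 0, t_4 = 19, t_5 = 19, t_6 = 14, t_7 = 9, t_8 = 23, t_9 = 8, t_{10} = 7, t_{11} = 15, t_{12} = 22, t_{13} = 13, t_{14} = 11, t_{15} = 0, t_{16} = 11, t_{17} = 11, t_{18} = 22, t_{19} = 9, t_{20} = 7, t_{21} = 16, t_{22} = 23, t_{23} = 15, t_{24} = 14, t_{25} = 5, t_{26} = 19.
The sequence repeats with period 24.
So t_{1944} = t_{1 + ((1944-1) mod 24)} = t_{24} = 14.

14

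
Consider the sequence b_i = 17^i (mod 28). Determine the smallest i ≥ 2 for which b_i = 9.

2

Computing terms: b_1 = 17,  b_2 = 9,  b_3 = 13,  b_4 = 25,  b_5 = 5,  b_6 = 1,  b_7 = 17.
Since b_7 = b_1 = 17, the sequence is periodic with period 6.
The value 9 first appears (with i ≥ 2) at b_2.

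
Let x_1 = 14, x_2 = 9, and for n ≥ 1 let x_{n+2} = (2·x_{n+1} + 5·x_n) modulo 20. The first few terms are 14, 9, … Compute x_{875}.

x_1 = 14,  x_2 = 9,  x_3 = 8,  x_4 = 1,  x_5 = 2,  x_6 = 9,  x_7 = 8.
Since (x_6, x_7) = (x_2, x_3) = (9, 8) (two consecutive terms determine the rest), the sequence is eventually periodic: after a pre-period of length 1 it cycles with period 4.
For n ≥ 2, x_n depends only on (n - 2) mod 4. (875 - 2) mod 4 = 1, so x_{875} = x_3 = 8.

8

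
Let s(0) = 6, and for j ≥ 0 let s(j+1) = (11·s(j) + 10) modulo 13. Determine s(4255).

Listing terms: s(0) = 6; s(1) = 11; s(2) = 1; s(3) = 8; s(4) = 7; s(5) = 9; s(6) = 5; s(7) = 0; s(8) = 10; s(9) = 3; s(10) = 4; s(11) = 2; s(12) = 6.
The sequence repeats with period 12.
(4255 - 0) mod 12 = 7, so s(4255) = s(7) = 0.

0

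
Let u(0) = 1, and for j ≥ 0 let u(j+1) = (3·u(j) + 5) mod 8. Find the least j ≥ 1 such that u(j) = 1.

Computing terms: u(0) = 1,  u(1) = 0,  u(2) = 5,  u(3) = 4,  u(4) = 1.
Since u(4) = u(0) = 1, the sequence is periodic with period 4.
The value 1 next appears (with j ≥ 1) at u(4).

4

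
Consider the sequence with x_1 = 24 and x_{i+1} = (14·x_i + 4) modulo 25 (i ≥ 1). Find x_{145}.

4

x_1 = 24; x_2 = 15; x_3 = 14; x_4 = 0; x_5 = 4; x_6 = 10; x_7 = 19; x_8 = 20; x_9 = 9; x_{10} = 5; x_{11} = 24.
The sequence repeats with period 10.
(145 - 1) mod 10 = 4, so x_{145} = x_5 = 4.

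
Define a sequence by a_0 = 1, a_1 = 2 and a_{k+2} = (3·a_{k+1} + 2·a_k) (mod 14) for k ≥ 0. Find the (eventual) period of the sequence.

48

Listing terms: a_0 = 1; a_1 = 2; a_2 = 8; a_3 = 0; a_4 = 2; a_5 = 6; a_6 = 8; a_7 = 8; a_8 = 12; a_9 = 10; a_{10} = 12; a_{11} = 0; a_{12} = 10; a_{13} = 2; a_{14} = 12; a_{15} = 12; a_{16} = 4; a_{17} = 8; a_{18} = 4; a_{19} = 0; a_{20} = 8; a_{21} = 10; a_{22} = 4; a_{23} = 4; a_{24} = 6; a_{25} = 12; a_{26} = 6; a_{27} = 0; a_{28} = 12; a_{29} = 8; a_{30} = 6; a_{31} = 6; a_{32} = 2; a_{33} = 4; a_{34} = 2; a_{35} = 0; a_{36} = 4; a_{37} = 12; a_{38} = 2; a_{39} = 2; a_{40} = 10; a_{41} = 6; a_{42} = 10; a_{43} = 0; a_{44} = 6; a_{45} = 4; a_{46} = 10; a_{47} = 10; a_{48} = 8; a_{49} = 2; a_{50} = 8.
Since (a_{49}, a_{50}) = (a_1, a_2) = (2, 8) (two consecutive terms determine the rest), the sequence is eventually periodic: after a pre-period of length 1 it cycles with period 48.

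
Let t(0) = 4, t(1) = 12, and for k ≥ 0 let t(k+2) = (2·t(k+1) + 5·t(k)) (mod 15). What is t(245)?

Computing terms: t(0) = 4, t(1) = 12, t(2) = 14, t(3) = 13, t(4) = 6, t(5) = 2, t(6) = 4, t(7) = 3, t(8) = 11, t(9) = 7, t(10) = 9, t(11) = 8, t(12) = 1, t(13) = 12, t(14) = 14.
Since (t(13), t(14)) = (t(1), t(2)) = (12, 14) (two consecutive terms determine the rest), the sequence is eventually periodic: after a pre-period of length 1 it cycles with period 12.
For k ≥ 1, t(k) depends only on (k - 1) mod 12. (245 - 1) mod 12 = 4, so t(245) = t(5) = 2.

2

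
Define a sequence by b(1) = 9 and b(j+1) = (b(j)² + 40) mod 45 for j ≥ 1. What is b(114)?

b(1) = 9,  b(2) = 31,  b(3) = 11,  b(4) = 26,  b(5) = 41,  b(6) = 11.
Since b(6) = b(3) = 11, the sequence is eventually periodic: after a pre-period of length 2 it cycles with period 3.
For j ≥ 3, b(j) depends only on (j - 3) mod 3. (114 - 3) mod 3 = 0, so b(114) = b(3) = 11.

11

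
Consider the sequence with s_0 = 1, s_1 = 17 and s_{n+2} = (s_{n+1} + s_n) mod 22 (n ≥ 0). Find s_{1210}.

1

s_0 = 1, s_1 = 17, s_2 = 18, s_3 = 13, s_4 = 9, s_5 = 0, s_6 = 9, s_7 = 9, s_8 = 18, s_9 = 5, s_{10} = 1, s_{11} = 6, s_{12} = 7, s_{13} = 13, s_{14} = 20, s_{15} = 11, s_{16} = 9, s_{17} = 20, s_{18} = 7, s_{19} = 5, s_{20} = 12, s_{21} = 17, s_{22} = 7, s_{23} = 2, s_{24} = 9, s_{25} = 11, s_{26} = 20, s_{27} = 9, s_{28} = 7, s_{29} = 16, s_{30} = 1, s_{31} = 17.
Since (s_{30}, s_{31}) = (s_0, s_1) = (1, 17) (two consecutive terms determine the rest), the sequence is periodic with period 30.
(1210 - 0) mod 30 = 10, so s_{1210} = s_{10} = 1.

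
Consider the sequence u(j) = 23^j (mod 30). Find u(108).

Computing terms: u(1) = 23; u(2) = 19; u(3) = 17; u(4) = 1; u(5) = 23.
The sequence repeats with period 4.
So u(108) = u(1 + ((108-1) mod 4)) = u(4) = 1.

1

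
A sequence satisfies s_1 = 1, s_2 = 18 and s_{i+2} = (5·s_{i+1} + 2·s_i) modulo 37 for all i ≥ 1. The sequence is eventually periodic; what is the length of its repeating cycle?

Computing terms: s_1 = 1,  s_2 = 18,  s_3 = 18,  s_4 = 15,  s_5 = 0,  s_6 = 30,  s_7 = 2,  s_8 = 33,  s_9 = 21,  s_{10} = 23,  s_{11} = 9,  s_{12} = 17,  s_{13} = 29,  s_{14} = 31,  s_{15} = 28,  s_{16} = 17,  s_{17} = 30,  s_{18} = 36,  s_{19} = 18,  s_{20} = 14,  s_{21} = 32,  s_{22} = 3,  s_{23} = 5,  s_{24} = 31,  s_{25} = 17,  s_{26} = 36,  s_{27} = 29,  s_{28} = 32,  s_{29} = 33,  s_{30} = 7,  s_{31} = 27,  s_{32} = 1,  s_{33} = 22,  s_{34} = 1,  s_{35} = 12,  s_{36} = 25,  s_{37} = 1,  s_{38} = 18.
The sequence repeats with period 36.

36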